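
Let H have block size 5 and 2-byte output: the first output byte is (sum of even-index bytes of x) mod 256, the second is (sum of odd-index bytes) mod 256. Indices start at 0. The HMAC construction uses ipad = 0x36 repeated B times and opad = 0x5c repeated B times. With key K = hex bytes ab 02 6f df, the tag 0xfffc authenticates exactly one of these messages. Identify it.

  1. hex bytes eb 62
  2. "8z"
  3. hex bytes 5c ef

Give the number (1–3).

3

Key hex bytes ab 02 6f df is 4 bytes ≤ B = 5; zero-pad to 5 bytes: K' = ab 02 6f df 00.
K' ⊕ ipad = 9d 34 59 e9 36; K' ⊕ opad = f7 5e 33 83 5c.
m1: inner = H(9d 34 59 e9 36 eb 62) = 8e 08; tag = H(f7 5e 33 83 5c 8e 08) = 8e6f
m2: inner = H(9d 34 59 e9 36 38 7a) = a6 55; tag = H(f7 5e 33 83 5c a6 55) = db87
m3: inner = H(9d 34 59 e9 36 5c ef) = 1b 79; tag = H(f7 5e 33 83 5c 1b 79) = fffc ← matches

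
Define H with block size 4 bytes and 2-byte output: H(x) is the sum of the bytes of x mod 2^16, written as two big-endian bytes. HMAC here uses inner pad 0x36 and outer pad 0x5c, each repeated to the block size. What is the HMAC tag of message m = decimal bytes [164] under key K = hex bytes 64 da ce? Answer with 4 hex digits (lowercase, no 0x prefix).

Key hex bytes 64 da ce is 3 bytes ≤ B = 4; zero-pad to 4 bytes: K' = 64 da ce 00.
K' ⊕ ipad = 52 ec f8 36.  K' ⊕ opad = 38 86 92 5c.
Inner input = (K'⊕ipad) ∥ m = 52 ec f8 36 ∥ a4.
Inner hash: sum = 82+236+248+54+164 = 784 → 03 10.
Outer input = (K'⊕opad) ∥ inner = 38 86 92 5c ∥ 03 10.
Outer hash (tag): sum = 56+134+146+92+3+16 = 447 → 01 bf.

01bf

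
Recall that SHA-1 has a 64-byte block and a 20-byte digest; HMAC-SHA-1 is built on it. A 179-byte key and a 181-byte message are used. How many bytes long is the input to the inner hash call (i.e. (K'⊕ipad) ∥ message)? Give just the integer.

245

Key is 179 > 64 bytes, so it is hashed to 20 bytes then zero-padded to 64: |K'| = 64.
Inner input = (K'⊕ipad) ∥ m → 64 + 181 = 245 bytes.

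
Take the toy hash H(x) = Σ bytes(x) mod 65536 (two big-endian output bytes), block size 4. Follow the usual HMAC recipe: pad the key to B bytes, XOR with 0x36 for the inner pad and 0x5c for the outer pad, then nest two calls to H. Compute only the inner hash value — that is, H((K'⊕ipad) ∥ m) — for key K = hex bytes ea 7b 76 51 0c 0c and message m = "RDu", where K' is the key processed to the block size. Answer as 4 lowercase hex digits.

Key hex bytes ea 7b 76 51 0c 0c is 6 bytes > B = 4, so hash it first: H(key) = 02 44, then zero-pad to 4 bytes: K' = 02 44 00 00.
K' ⊕ ipad = 34 72 36 36.
Inner input = 34 72 36 36 ∥ 52 44 75.
Inner hash: sum = 52+114+54+54+82+68+117 = 541 → 02 1d.

021d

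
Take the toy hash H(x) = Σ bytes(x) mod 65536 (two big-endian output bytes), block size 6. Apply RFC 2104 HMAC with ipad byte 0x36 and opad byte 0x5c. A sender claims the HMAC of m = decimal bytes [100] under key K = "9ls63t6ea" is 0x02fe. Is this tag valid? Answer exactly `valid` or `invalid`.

invalid

Key "9ls63t6ea" = 39 6c 73 36 33 74 36 65 61 is 9 bytes > B = 6, so hash it first: H(key) = 02 f1, then zero-pad to 6 bytes: K' = 02 f1 00 00 00 00.
K' ⊕ ipad = 34 c7 36 36 36 36; K' ⊕ opad = 5e ad 5c 5c 5c 5c.
Inner hash: sum = 52+199+54+54+54+54+100 = 567 → 02 37.
Outer hash (recomputed tag): sum = 94+173+92+92+92+92+2+55 = 692 → 02 b4.
Recomputed tag = 02b4; claimed = 02fe → mismatch.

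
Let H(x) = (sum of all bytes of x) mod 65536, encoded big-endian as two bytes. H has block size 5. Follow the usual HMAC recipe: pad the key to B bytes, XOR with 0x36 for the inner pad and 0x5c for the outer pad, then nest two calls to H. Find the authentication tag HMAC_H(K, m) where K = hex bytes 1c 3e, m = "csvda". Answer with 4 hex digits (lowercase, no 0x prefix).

Key hex bytes 1c 3e is 2 bytes ≤ B = 5; zero-pad to 5 bytes: K' = 1c 3e 00 00 00.
K' ⊕ ipad = 2a 08 36 36 36.  K' ⊕ opad = 40 62 5c 5c 5c.
Inner input = (K'⊕ipad) ∥ m = 2a 08 36 36 36 ∥ 63 73 76 64 61.
Inner hash: sum = 42+8+54+54+54+99+115+118+100+97 = 741 → 02 e5.
Outer input = (K'⊕opad) ∥ inner = 40 62 5c 5c 5c ∥ 02 e5.
Outer hash (tag): sum = 64+98+92+92+92+2+229 = 669 → 02 9d.

029d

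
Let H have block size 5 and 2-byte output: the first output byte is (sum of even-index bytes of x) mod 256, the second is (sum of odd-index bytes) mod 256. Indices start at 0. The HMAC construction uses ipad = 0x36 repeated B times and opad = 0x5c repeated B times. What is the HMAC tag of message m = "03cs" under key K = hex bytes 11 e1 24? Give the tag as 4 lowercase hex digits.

Key hex bytes 11 e1 24 is 3 bytes ≤ B = 5; zero-pad to 5 bytes: K' = 11 e1 24 00 00.
K' ⊕ ipad = 27 d7 12 36 36.  K' ⊕ opad = 4d bd 78 5c 5c.
Inner input = (K'⊕ipad) ∥ m = 27 d7 12 36 36 ∥ 30 33 63 73.
Inner hash: even-index sum = 277 mod 256 = 21; odd-index sum = 416 mod 256 = 160 → 15 a0.
Outer input = (K'⊕opad) ∥ inner = 4d bd 78 5c 5c ∥ 15 a0.
Outer hash (tag): even-index sum = 449 mod 256 = 193; odd-index sum = 302 mod 256 = 46 → c1 2e.

c12e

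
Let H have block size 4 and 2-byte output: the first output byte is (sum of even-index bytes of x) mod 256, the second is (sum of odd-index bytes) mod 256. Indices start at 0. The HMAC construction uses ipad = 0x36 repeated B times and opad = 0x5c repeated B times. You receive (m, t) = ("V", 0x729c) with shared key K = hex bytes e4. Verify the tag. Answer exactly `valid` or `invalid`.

invalid

Key hex bytes e4 is 1 byte ≤ B = 4; zero-pad to 4 bytes: K' = e4 00 00 00.
K' ⊕ ipad = d2 36 36 36; K' ⊕ opad = b8 5c 5c 5c.
Inner hash: even-index sum = 350 mod 256 = 94; odd-index sum = 108 mod 256 = 108 → 5e 6c.
Outer hash (recomputed tag): even-index sum = 370 mod 256 = 114; odd-index sum = 292 mod 256 = 36 → 72 24.
Recomputed tag = 7224; claimed = 729c → mismatch.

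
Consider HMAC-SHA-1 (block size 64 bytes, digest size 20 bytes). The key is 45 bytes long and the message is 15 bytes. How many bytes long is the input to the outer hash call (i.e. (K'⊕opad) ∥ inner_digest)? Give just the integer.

Key is 45 ≤ 64 bytes, zero-padded: |K'| = 64.
Outer input = (K'⊕opad) ∥ H(inner) → 64 + 20 = 84 bytes.

84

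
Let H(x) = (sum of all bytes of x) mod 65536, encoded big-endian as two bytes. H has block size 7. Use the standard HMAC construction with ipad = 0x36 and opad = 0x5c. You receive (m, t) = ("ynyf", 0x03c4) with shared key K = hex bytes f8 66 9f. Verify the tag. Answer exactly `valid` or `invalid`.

invalid

Key hex bytes f8 66 9f is 3 bytes ≤ B = 7; zero-pad to 7 bytes: K' = f8 66 9f 00 00 00 00.
K' ⊕ ipad = ce 50 a9 36 36 36 36; K' ⊕ opad = a4 3a c3 5c 5c 5c 5c.
Inner hash: sum = 206+80+169+54+54+54+54+121+110+121+102 = 1125 → 04 65.
Outer hash (recomputed tag): sum = 164+58+195+92+92+92+92+4+101 = 890 → 03 7a.
Recomputed tag = 037a; claimed = 03c4 → mismatch.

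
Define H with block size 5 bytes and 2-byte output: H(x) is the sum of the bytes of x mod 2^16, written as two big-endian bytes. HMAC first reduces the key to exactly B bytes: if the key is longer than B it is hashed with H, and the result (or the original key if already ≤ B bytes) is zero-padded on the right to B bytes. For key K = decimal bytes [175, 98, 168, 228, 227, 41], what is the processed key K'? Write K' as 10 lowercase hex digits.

|K| = 6 > B = 5, so first hash the key.
H(K): sum = 175+98+168+228+227+41 = 937 → 03 a9.
Zero-pad H(K) = 03 a9 to 5 bytes: K' = 03 a9 00 00 00.

03a9000000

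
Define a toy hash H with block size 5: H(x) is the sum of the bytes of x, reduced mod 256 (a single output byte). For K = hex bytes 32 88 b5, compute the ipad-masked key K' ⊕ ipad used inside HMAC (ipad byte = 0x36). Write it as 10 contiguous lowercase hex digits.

Key hex bytes 32 88 b5 is 3 bytes ≤ B = 5; zero-pad to 5 bytes: K' = 32 88 b5 00 00.
XOR each byte with 0x36: 32⊕36=04, 88⊕36=be, b5⊕36=83, 00⊕36=36, 00⊕36=36.

04be833636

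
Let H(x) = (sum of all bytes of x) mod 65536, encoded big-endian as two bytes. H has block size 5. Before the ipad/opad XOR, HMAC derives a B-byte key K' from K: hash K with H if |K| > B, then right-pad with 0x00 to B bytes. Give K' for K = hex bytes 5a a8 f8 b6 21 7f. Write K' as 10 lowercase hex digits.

|K| = 6 > B = 5, so first hash the key.
H(K): sum = 90+168+248+182+33+127 = 848 → 03 50.
Zero-pad H(K) = 03 50 to 5 bytes: K' = 03 50 00 00 00.

0350000000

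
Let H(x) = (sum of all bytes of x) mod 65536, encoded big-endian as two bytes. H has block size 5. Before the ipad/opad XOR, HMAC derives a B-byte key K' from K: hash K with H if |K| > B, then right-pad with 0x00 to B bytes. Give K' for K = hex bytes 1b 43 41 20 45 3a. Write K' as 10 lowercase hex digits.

013e000000

|K| = 6 > B = 5, so first hash the key.
H(K): sum = 27+67+65+32+69+58 = 318 → 01 3e.
Zero-pad H(K) = 01 3e to 5 bytes: K' = 01 3e 00 00 00.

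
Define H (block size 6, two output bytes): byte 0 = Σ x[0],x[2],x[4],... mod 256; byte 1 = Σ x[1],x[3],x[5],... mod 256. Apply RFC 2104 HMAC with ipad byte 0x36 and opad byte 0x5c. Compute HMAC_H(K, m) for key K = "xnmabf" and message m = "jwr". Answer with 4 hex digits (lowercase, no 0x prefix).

Key "xnmabf" = 78 6e 6d 61 62 66 is exactly B = 6 bytes: K' = 78 6e 6d 61 62 66.
K' ⊕ ipad = 4e 58 5b 57 54 50.  K' ⊕ opad = 24 32 31 3d 3e 3a.
Inner input = (K'⊕ipad) ∥ m = 4e 58 5b 57 54 50 ∥ 6a 77 72.
Inner hash: even-index sum = 473 mod 256 = 217; odd-index sum = 374 mod 256 = 118 → d9 76.
Outer input = (K'⊕opad) ∥ inner = 24 32 31 3d 3e 3a ∥ d9 76.
Outer hash (tag): even-index sum = 364 mod 256 = 108; odd-index sum = 287 mod 256 = 31 → 6c 1f.

6c1f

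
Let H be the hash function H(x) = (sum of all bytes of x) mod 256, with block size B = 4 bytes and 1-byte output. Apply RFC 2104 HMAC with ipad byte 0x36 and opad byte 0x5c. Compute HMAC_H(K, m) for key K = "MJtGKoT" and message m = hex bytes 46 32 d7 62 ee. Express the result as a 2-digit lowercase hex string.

Key "MJtGKoT" = 4d 4a 74 47 4b 6f 54 is 7 bytes > B = 4, so hash it first: H(key) = 60, then zero-pad to 4 bytes: K' = 60 00 00 00.
K' ⊕ ipad = 56 36 36 36.  K' ⊕ opad = 3c 5c 5c 5c.
Inner input = (K'⊕ipad) ∥ m = 56 36 36 36 ∥ 46 32 d7 62 ee.
Inner hash: sum = 86+54+54+54+70+50+215+98+238 = 919; mod 256 = 151 → 97.
Outer input = (K'⊕opad) ∥ inner = 3c 5c 5c 5c ∥ 97.
Outer hash (tag): sum = 60+92+92+92+151 = 487; mod 256 = 231 → e7.

e7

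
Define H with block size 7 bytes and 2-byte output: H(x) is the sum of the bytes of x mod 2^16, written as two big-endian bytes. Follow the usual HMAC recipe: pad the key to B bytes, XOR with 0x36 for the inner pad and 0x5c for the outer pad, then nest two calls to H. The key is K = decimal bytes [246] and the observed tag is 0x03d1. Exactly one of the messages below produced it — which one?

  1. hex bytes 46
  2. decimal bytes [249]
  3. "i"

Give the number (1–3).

Key decimal bytes [246] = f6 is 1 byte ≤ B = 7; zero-pad to 7 bytes: K' = f6 00 00 00 00 00 00.
K' ⊕ ipad = c0 36 36 36 36 36 36; K' ⊕ opad = aa 5c 5c 5c 5c 5c 5c.
m1: inner = H(c0 36 36 36 36 36 36 46) = 02 4a; tag = H(aa 5c 5c 5c 5c 5c 5c 02 4a) = 031e
m2: inner = H(c0 36 36 36 36 36 36 f9) = 02 fd; tag = H(aa 5c 5c 5c 5c 5c 5c 02 fd) = 03d1 ← matches
m3: inner = H(c0 36 36 36 36 36 36 69) = 02 6d; tag = H(aa 5c 5c 5c 5c 5c 5c 02 6d) = 0341

2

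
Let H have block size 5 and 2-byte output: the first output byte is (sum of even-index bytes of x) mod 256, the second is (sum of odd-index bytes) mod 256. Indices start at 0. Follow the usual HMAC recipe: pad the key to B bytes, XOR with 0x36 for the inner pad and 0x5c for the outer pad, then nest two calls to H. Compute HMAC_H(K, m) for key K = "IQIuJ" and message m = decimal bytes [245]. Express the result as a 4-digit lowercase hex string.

Key "IQIuJ" = 49 51 49 75 4a is exactly B = 5 bytes: K' = 49 51 49 75 4a.
K' ⊕ ipad = 7f 67 7f 43 7c.  K' ⊕ opad = 15 0d 15 29 16.
Inner input = (K'⊕ipad) ∥ m = 7f 67 7f 43 7c ∥ f5.
Inner hash: even-index sum = 378 mod 256 = 122; odd-index sum = 415 mod 256 = 159 → 7a 9f.
Outer input = (K'⊕opad) ∥ inner = 15 0d 15 29 16 ∥ 7a 9f.
Outer hash (tag): even-index sum = 223 mod 256 = 223; odd-index sum = 176 mod 256 = 176 → df b0.

dfb0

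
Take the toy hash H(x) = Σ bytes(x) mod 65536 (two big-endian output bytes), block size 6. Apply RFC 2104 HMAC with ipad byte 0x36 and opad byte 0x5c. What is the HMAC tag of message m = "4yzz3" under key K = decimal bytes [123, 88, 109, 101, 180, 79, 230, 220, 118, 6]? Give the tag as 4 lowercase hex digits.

0333

Key decimal bytes [123, 88, 109, 101, 180, 79, 230, 220, 118, 6] = 7b 58 6d 65 b4 4f e6 dc 76 06 is 10 bytes > B = 6, so hash it first: H(key) = 04 e6, then zero-pad to 6 bytes: K' = 04 e6 00 00 00 00.
K' ⊕ ipad = 32 d0 36 36 36 36.  K' ⊕ opad = 58 ba 5c 5c 5c 5c.
Inner input = (K'⊕ipad) ∥ m = 32 d0 36 36 36 36 ∥ 34 79 7a 7a 33.
Inner hash: sum = 50+208+54+54+54+54+52+121+122+122+51 = 942 → 03 ae.
Outer input = (K'⊕opad) ∥ inner = 58 ba 5c 5c 5c 5c ∥ 03 ae.
Outer hash (tag): sum = 88+186+92+92+92+92+3+174 = 819 → 03 33.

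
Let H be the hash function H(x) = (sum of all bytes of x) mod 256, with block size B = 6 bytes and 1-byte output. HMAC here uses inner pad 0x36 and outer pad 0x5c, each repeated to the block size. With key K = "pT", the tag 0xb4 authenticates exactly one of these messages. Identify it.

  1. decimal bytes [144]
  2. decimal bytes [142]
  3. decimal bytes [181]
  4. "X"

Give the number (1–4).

1

Key "pT" = 70 54 is 2 bytes ≤ B = 6; zero-pad to 6 bytes: K' = 70 54 00 00 00 00.
K' ⊕ ipad = 46 62 36 36 36 36; K' ⊕ opad = 2c 08 5c 5c 5c 5c.
m1: inner = H(46 62 36 36 36 36 90) = 10; tag = H(2c 08 5c 5c 5c 5c 10) = b4 ← matches
m2: inner = H(46 62 36 36 36 36 8e) = 0e; tag = H(2c 08 5c 5c 5c 5c 0e) = b2
m3: inner = H(46 62 36 36 36 36 b5) = 35; tag = H(2c 08 5c 5c 5c 5c 35) = d9
m4: inner = H(46 62 36 36 36 36 58) = d8; tag = H(2c 08 5c 5c 5c 5c d8) = 7c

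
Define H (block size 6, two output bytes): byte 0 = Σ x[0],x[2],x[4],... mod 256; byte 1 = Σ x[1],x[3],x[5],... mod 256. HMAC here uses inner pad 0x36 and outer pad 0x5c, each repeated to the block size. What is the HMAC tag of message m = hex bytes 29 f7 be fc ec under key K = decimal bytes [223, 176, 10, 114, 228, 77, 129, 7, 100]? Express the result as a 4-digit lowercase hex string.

6981

Key decimal bytes [223, 176, 10, 114, 228, 77, 129, 7, 100] = df b0 0a 72 e4 4d 81 07 64 is 9 bytes > B = 6, so hash it first: H(key) = b2 76, then zero-pad to 6 bytes: K' = b2 76 00 00 00 00.
K' ⊕ ipad = 84 40 36 36 36 36.  K' ⊕ opad = ee 2a 5c 5c 5c 5c.
Inner input = (K'⊕ipad) ∥ m = 84 40 36 36 36 36 ∥ 29 f7 be fc ec.
Inner hash: even-index sum = 707 mod 256 = 195; odd-index sum = 671 mod 256 = 159 → c3 9f.
Outer input = (K'⊕opad) ∥ inner = ee 2a 5c 5c 5c 5c ∥ c3 9f.
Outer hash (tag): even-index sum = 617 mod 256 = 105; odd-index sum = 385 mod 256 = 129 → 69 81.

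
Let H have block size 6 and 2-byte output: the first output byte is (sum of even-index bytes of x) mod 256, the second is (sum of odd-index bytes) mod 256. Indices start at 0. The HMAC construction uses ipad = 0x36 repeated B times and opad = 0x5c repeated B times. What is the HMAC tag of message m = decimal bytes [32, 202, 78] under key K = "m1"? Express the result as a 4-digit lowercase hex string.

Key "m1" = 6d 31 is 2 bytes ≤ B = 6; zero-pad to 6 bytes: K' = 6d 31 00 00 00 00.
K' ⊕ ipad = 5b 07 36 36 36 36.  K' ⊕ opad = 31 6d 5c 5c 5c 5c.
Inner input = (K'⊕ipad) ∥ m = 5b 07 36 36 36 36 ∥ 20 ca 4e.
Inner hash: even-index sum = 309 mod 256 = 53; odd-index sum = 317 mod 256 = 61 → 35 3d.
Outer input = (K'⊕opad) ∥ inner = 31 6d 5c 5c 5c 5c ∥ 35 3d.
Outer hash (tag): even-index sum = 286 mod 256 = 30; odd-index sum = 354 mod 256 = 98 → 1e 62.

1e62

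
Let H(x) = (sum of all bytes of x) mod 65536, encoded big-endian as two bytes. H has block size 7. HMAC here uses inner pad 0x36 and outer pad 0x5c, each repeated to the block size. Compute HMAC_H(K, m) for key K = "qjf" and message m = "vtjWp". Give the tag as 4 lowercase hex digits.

02f6

Key "qjf" = 71 6a 66 is 3 bytes ≤ B = 7; zero-pad to 7 bytes: K' = 71 6a 66 00 00 00 00.
K' ⊕ ipad = 47 5c 50 36 36 36 36.  K' ⊕ opad = 2d 36 3a 5c 5c 5c 5c.
Inner input = (K'⊕ipad) ∥ m = 47 5c 50 36 36 36 36 ∥ 76 74 6a 57 70.
Inner hash: sum = 71+92+80+54+54+54+54+118+116+106+87+112 = 998 → 03 e6.
Outer input = (K'⊕opad) ∥ inner = 2d 36 3a 5c 5c 5c 5c ∥ 03 e6.
Outer hash (tag): sum = 45+54+58+92+92+92+92+3+230 = 758 → 02 f6.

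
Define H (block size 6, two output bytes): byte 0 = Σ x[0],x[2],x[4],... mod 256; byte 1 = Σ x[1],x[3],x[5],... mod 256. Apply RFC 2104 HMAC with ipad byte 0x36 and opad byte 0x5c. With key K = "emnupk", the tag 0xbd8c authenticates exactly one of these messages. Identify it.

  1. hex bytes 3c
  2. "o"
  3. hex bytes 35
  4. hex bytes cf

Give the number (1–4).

3

Key "emnupk" = 65 6d 6e 75 70 6b is exactly B = 6 bytes: K' = 65 6d 6e 75 70 6b.
K' ⊕ ipad = 53 5b 58 43 46 5d; K' ⊕ opad = 39 31 32 29 2c 37.
m1: inner = H(53 5b 58 43 46 5d 3c) = 2d fb; tag = H(39 31 32 29 2c 37 2d fb) = c48c
m2: inner = H(53 5b 58 43 46 5d 6f) = 60 fb; tag = H(39 31 32 29 2c 37 60 fb) = f78c
m3: inner = H(53 5b 58 43 46 5d 35) = 26 fb; tag = H(39 31 32 29 2c 37 26 fb) = bd8c ← matches
m4: inner = H(53 5b 58 43 46 5d cf) = c0 fb; tag = H(39 31 32 29 2c 37 c0 fb) = 578c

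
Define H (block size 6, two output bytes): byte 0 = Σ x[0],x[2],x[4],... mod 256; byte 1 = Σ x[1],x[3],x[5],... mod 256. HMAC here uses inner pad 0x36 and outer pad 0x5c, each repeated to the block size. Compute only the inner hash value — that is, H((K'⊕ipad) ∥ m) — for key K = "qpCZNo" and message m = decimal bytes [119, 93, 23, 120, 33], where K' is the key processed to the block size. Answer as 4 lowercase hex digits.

Key "qpCZNo" = 71 70 43 5a 4e 6f is exactly B = 6 bytes: K' = 71 70 43 5a 4e 6f.
K' ⊕ ipad = 47 46 75 6c 78 59.
Inner input = 47 46 75 6c 78 59 ∥ 77 5d 17 78 21.
Inner hash: even-index sum = 483 mod 256 = 227; odd-index sum = 480 mod 256 = 224 → e3 e0.

e3e0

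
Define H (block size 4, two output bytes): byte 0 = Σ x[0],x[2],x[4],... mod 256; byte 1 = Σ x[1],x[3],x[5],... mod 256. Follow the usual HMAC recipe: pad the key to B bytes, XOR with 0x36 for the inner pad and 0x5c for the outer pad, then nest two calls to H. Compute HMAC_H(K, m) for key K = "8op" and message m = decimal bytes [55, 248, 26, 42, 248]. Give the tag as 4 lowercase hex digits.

2d40

Key "8op" = 38 6f 70 is 3 bytes ≤ B = 4; zero-pad to 4 bytes: K' = 38 6f 70 00.
K' ⊕ ipad = 0e 59 46 36.  K' ⊕ opad = 64 33 2c 5c.
Inner input = (K'⊕ipad) ∥ m = 0e 59 46 36 ∥ 37 f8 1a 2a f8.
Inner hash: even-index sum = 413 mod 256 = 157; odd-index sum = 433 mod 256 = 177 → 9d b1.
Outer input = (K'⊕opad) ∥ inner = 64 33 2c 5c ∥ 9d b1.
Outer hash (tag): even-index sum = 301 mod 256 = 45; odd-index sum = 320 mod 256 = 64 → 2d 40.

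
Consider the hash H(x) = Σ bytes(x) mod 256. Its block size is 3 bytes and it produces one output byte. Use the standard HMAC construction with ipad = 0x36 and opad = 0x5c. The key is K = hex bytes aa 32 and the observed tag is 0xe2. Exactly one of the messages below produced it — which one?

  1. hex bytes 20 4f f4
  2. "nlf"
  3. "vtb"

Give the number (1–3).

Key hex bytes aa 32 is 2 bytes ≤ B = 3; zero-pad to 3 bytes: K' = aa 32 00.
K' ⊕ ipad = 9c 04 36; K' ⊕ opad = f6 6e 5c.
m1: inner = H(9c 04 36 20 4f f4) = 39; tag = H(f6 6e 5c 39) = f9
m2: inner = H(9c 04 36 6e 6c 66) = 16; tag = H(f6 6e 5c 16) = d6
m3: inner = H(9c 04 36 76 74 62) = 22; tag = H(f6 6e 5c 22) = e2 ← matches

3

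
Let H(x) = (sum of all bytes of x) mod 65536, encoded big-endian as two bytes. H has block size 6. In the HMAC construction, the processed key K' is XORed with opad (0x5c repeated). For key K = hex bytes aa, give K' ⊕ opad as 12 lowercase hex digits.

Key hex bytes aa is 1 byte ≤ B = 6; zero-pad to 6 bytes: K' = aa 00 00 00 00 00.
XOR each byte with 0x5c: aa⊕5c=f6, 00⊕5c=5c, 00⊕5c=5c, 00⊕5c=5c, 00⊕5c=5c, 00⊕5c=5c.

f65c5c5c5c5c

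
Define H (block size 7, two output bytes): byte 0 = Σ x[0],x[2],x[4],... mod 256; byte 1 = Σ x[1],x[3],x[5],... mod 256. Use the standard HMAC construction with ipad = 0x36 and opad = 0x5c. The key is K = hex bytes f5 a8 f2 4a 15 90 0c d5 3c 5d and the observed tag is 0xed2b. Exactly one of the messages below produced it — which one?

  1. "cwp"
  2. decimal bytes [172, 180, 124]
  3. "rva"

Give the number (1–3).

1

Key hex bytes f5 a8 f2 4a 15 90 0c d5 3c 5d is 10 bytes > B = 7, so hash it first: H(key) = 44 b4, then zero-pad to 7 bytes: K' = 44 b4 00 00 00 00 00.
K' ⊕ ipad = 72 82 36 36 36 36 36; K' ⊕ opad = 18 e8 5c 5c 5c 5c 5c.
m1: inner = H(72 82 36 36 36 36 36 63 77 70) = 8b c1; tag = H(18 e8 5c 5c 5c 5c 5c 8b c1) = ed2b ← matches
m2: inner = H(72 82 36 36 36 36 36 ac b4 7c) = c8 16; tag = H(18 e8 5c 5c 5c 5c 5c c8 16) = 4268
m3: inner = H(72 82 36 36 36 36 36 72 76 61) = 8a c1; tag = H(18 e8 5c 5c 5c 5c 5c 8a c1) = ed2a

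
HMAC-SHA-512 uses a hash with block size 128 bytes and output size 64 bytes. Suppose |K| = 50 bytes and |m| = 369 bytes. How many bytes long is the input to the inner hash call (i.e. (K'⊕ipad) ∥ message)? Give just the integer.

Key is 50 ≤ 128 bytes, zero-padded: |K'| = 128.
Inner input = (K'⊕ipad) ∥ m → 128 + 369 = 497 bytes.

497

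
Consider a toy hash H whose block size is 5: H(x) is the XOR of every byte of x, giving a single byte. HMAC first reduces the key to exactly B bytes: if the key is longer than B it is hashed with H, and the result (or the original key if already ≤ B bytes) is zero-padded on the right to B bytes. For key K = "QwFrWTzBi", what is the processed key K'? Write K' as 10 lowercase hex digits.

|K| = 9 > B = 5, so first hash the key.
H(K): XOR 51⊕77⊕46⊕72⊕57⊕54⊕7a⊕42⊕69 = 40.
Zero-pad H(K) = 40 to 5 bytes: K' = 40 00 00 00 00.

4000000000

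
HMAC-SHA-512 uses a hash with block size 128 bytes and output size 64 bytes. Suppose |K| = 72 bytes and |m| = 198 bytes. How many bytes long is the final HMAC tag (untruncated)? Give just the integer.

64

The tag is one SHA-512 digest: 64 bytes.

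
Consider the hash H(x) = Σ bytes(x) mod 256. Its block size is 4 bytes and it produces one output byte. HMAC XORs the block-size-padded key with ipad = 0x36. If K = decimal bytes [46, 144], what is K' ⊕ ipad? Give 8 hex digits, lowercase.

Key decimal bytes [46, 144] = 2e 90 is 2 bytes ≤ B = 4; zero-pad to 4 bytes: K' = 2e 90 00 00.
XOR each byte with 0x36: 2e⊕36=18, 90⊕36=a6, 00⊕36=36, 00⊕36=36.

18a63636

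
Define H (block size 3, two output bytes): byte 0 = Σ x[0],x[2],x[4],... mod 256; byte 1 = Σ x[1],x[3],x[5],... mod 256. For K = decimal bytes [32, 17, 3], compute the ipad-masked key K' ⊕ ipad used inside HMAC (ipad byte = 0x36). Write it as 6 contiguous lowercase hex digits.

162735

Key decimal bytes [32, 17, 3] = 20 11 03 is exactly B = 3 bytes: K' = 20 11 03.
XOR each byte with 0x36: 20⊕36=16, 11⊕36=27, 03⊕36=35.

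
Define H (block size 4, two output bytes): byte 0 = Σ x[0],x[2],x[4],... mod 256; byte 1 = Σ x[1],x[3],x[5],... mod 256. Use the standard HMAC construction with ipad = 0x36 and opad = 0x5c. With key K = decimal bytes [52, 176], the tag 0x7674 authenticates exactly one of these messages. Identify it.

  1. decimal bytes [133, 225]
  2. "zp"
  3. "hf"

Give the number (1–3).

Key decimal bytes [52, 176] = 34 b0 is 2 bytes ≤ B = 4; zero-pad to 4 bytes: K' = 34 b0 00 00.
K' ⊕ ipad = 02 86 36 36; K' ⊕ opad = 68 ec 5c 5c.
m1: inner = H(02 86 36 36 85 e1) = bd 9d; tag = H(68 ec 5c 5c bd 9d) = 81e5
m2: inner = H(02 86 36 36 7a 70) = b2 2c; tag = H(68 ec 5c 5c b2 2c) = 7674 ← matches
m3: inner = H(02 86 36 36 68 66) = a0 22; tag = H(68 ec 5c 5c a0 22) = 646a

2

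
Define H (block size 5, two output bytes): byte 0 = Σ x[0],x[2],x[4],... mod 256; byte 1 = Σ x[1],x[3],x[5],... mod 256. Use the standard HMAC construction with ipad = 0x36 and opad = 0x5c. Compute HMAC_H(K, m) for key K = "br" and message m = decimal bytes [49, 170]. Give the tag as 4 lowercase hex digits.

a1f4

Key "br" = 62 72 is 2 bytes ≤ B = 5; zero-pad to 5 bytes: K' = 62 72 00 00 00.
K' ⊕ ipad = 54 44 36 36 36.  K' ⊕ opad = 3e 2e 5c 5c 5c.
Inner input = (K'⊕ipad) ∥ m = 54 44 36 36 36 ∥ 31 aa.
Inner hash: even-index sum = 362 mod 256 = 106; odd-index sum = 171 mod 256 = 171 → 6a ab.
Outer input = (K'⊕opad) ∥ inner = 3e 2e 5c 5c 5c ∥ 6a ab.
Outer hash (tag): even-index sum = 417 mod 256 = 161; odd-index sum = 244 mod 256 = 244 → a1 f4.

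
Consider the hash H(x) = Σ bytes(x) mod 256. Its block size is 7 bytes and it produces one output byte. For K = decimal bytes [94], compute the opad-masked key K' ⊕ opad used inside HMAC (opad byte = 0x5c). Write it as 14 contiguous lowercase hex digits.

Key decimal bytes [94] = 5e is 1 byte ≤ B = 7; zero-pad to 7 bytes: K' = 5e 00 00 00 00 00 00.
XOR each byte with 0x5c: 5e⊕5c=02, 00⊕5c=5c, 00⊕5c=5c, 00⊕5c=5c, 00⊕5c=5c, 00⊕5c=5c, 00⊕5c=5c.

025c5c5c5c5c5c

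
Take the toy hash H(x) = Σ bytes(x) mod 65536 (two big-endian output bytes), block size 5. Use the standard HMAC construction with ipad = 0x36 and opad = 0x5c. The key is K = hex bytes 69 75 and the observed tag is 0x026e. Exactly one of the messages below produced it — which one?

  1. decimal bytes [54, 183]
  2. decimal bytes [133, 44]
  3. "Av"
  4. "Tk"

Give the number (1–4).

Key hex bytes 69 75 is 2 bytes ≤ B = 5; zero-pad to 5 bytes: K' = 69 75 00 00 00.
K' ⊕ ipad = 5f 43 36 36 36; K' ⊕ opad = 35 29 5c 5c 5c.
m1: inner = H(5f 43 36 36 36 36 b7) = 02 31; tag = H(35 29 5c 5c 5c 02 31) = 01a5
m2: inner = H(5f 43 36 36 36 85 2c) = 01 f5; tag = H(35 29 5c 5c 5c 01 f5) = 0268
m3: inner = H(5f 43 36 36 36 41 76) = 01 fb; tag = H(35 29 5c 5c 5c 01 fb) = 026e ← matches
m4: inner = H(5f 43 36 36 36 54 6b) = 02 03; tag = H(35 29 5c 5c 5c 02 03) = 0177

3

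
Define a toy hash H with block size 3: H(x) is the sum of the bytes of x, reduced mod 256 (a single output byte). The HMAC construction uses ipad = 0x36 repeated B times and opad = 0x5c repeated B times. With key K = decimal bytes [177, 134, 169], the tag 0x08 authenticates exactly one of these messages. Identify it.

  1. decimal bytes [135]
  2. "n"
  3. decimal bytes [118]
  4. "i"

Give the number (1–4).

3

Key decimal bytes [177, 134, 169] = b1 86 a9 is exactly B = 3 bytes: K' = b1 86 a9.
K' ⊕ ipad = 87 b0 9f; K' ⊕ opad = ed da f5.
m1: inner = H(87 b0 9f 87) = 5d; tag = H(ed da f5 5d) = 19
m2: inner = H(87 b0 9f 6e) = 44; tag = H(ed da f5 44) = 00
m3: inner = H(87 b0 9f 76) = 4c; tag = H(ed da f5 4c) = 08 ← matches
m4: inner = H(87 b0 9f 69) = 3f; tag = H(ed da f5 3f) = fb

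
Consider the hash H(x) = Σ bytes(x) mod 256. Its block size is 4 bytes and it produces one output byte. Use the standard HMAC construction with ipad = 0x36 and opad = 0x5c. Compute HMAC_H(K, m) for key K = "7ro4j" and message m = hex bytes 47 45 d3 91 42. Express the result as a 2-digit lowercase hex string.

Key "7ro4j" = 37 72 6f 34 6a is 5 bytes > B = 4, so hash it first: H(key) = b6, then zero-pad to 4 bytes: K' = b6 00 00 00.
K' ⊕ ipad = 80 36 36 36.  K' ⊕ opad = ea 5c 5c 5c.
Inner input = (K'⊕ipad) ∥ m = 80 36 36 36 ∥ 47 45 d3 91 42.
Inner hash: sum = 128+54+54+54+71+69+211+145+66 = 852; mod 256 = 84 → 54.
Outer input = (K'⊕opad) ∥ inner = ea 5c 5c 5c ∥ 54.
Outer hash (tag): sum = 234+92+92+92+84 = 594; mod 256 = 82 → 52.

52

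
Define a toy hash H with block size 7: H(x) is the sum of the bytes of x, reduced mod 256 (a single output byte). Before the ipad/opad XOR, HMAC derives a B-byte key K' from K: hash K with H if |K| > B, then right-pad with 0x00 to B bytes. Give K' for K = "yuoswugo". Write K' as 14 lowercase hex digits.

|K| = 8 > B = 7, so first hash the key.
H(K): sum = 121+117+111+115+119+117+103+111 = 914; mod 256 = 146 → 92.
Zero-pad H(K) = 92 to 7 bytes: K' = 92 00 00 00 00 00 00.

92000000000000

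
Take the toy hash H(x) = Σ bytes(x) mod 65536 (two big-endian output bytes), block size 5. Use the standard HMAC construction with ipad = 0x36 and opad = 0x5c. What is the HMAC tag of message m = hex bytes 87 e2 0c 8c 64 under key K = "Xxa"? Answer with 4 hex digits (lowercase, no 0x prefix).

0204

Key "Xxa" = 58 78 61 is 3 bytes ≤ B = 5; zero-pad to 5 bytes: K' = 58 78 61 00 00.
K' ⊕ ipad = 6e 4e 57 36 36.  K' ⊕ opad = 04 24 3d 5c 5c.
Inner input = (K'⊕ipad) ∥ m = 6e 4e 57 36 36 ∥ 87 e2 0c 8c 64.
Inner hash: sum = 110+78+87+54+54+135+226+12+140+100 = 996 → 03 e4.
Outer input = (K'⊕opad) ∥ inner = 04 24 3d 5c 5c ∥ 03 e4.
Outer hash (tag): sum = 4+36+61+92+92+3+228 = 516 → 02 04.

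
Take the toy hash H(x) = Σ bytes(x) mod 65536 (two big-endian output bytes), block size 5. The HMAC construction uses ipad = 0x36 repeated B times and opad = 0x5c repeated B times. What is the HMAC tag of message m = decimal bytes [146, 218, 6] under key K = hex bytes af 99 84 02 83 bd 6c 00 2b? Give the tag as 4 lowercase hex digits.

Key hex bytes af 99 84 02 83 bd 6c 00 2b is 9 bytes > B = 5, so hash it first: H(key) = 03 a5, then zero-pad to 5 bytes: K' = 03 a5 00 00 00.
K' ⊕ ipad = 35 93 36 36 36.  K' ⊕ opad = 5f f9 5c 5c 5c.
Inner input = (K'⊕ipad) ∥ m = 35 93 36 36 36 ∥ 92 da 06.
Inner hash: sum = 53+147+54+54+54+146+218+6 = 732 → 02 dc.
Outer input = (K'⊕opad) ∥ inner = 5f f9 5c 5c 5c ∥ 02 dc.
Outer hash (tag): sum = 95+249+92+92+92+2+220 = 842 → 03 4a.

034a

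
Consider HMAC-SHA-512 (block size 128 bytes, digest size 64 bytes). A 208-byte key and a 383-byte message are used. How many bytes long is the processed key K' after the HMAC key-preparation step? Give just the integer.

128

Key is 208 > 128 bytes, so it is hashed to 64 bytes then zero-padded to 128: |K'| = 128.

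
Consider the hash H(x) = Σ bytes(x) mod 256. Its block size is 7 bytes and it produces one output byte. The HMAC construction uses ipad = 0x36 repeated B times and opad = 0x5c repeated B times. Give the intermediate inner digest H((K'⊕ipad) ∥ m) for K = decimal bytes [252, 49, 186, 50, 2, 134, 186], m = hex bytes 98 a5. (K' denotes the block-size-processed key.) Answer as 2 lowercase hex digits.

0e

Key decimal bytes [252, 49, 186, 50, 2, 134, 186] = fc 31 ba 32 02 86 ba is exactly B = 7 bytes: K' = fc 31 ba 32 02 86 ba.
K' ⊕ ipad = ca 07 8c 04 34 b0 8c.
Inner input = ca 07 8c 04 34 b0 8c ∥ 98 a5.
Inner hash: sum = 202+7+140+4+52+176+140+152+165 = 1038; mod 256 = 14 → 0e.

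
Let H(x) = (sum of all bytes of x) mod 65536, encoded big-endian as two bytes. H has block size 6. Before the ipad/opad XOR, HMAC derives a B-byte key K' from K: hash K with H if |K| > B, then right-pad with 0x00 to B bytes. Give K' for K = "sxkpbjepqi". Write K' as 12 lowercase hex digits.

|K| = 10 > B = 6, so first hash the key.
H(K): sum = 115+120+107+112+98+106+101+112+113+105 = 1089 → 04 41.
Zero-pad H(K) = 04 41 to 6 bytes: K' = 04 41 00 00 00 00.

044100000000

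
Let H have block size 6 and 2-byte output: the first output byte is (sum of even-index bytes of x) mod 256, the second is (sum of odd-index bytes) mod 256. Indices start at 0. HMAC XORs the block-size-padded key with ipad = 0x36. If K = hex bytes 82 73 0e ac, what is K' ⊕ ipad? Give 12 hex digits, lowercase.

b445389a3636

Key hex bytes 82 73 0e ac is 4 bytes ≤ B = 6; zero-pad to 6 bytes: K' = 82 73 0e ac 00 00.
XOR each byte with 0x36: 82⊕36=b4, 73⊕36=45, 0e⊕36=38, ac⊕36=9a, 00⊕36=36, 00⊕36=36.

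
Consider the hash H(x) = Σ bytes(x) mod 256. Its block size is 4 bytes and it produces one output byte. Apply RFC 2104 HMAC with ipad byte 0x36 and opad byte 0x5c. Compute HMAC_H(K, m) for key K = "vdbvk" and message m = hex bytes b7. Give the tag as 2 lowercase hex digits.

d9

Key "vdbvk" = 76 64 62 76 6b is 5 bytes > B = 4, so hash it first: H(key) = 1d, then zero-pad to 4 bytes: K' = 1d 00 00 00.
K' ⊕ ipad = 2b 36 36 36.  K' ⊕ opad = 41 5c 5c 5c.
Inner input = (K'⊕ipad) ∥ m = 2b 36 36 36 ∥ b7.
Inner hash: sum = 43+54+54+54+183 = 388; mod 256 = 132 → 84.
Outer input = (K'⊕opad) ∥ inner = 41 5c 5c 5c ∥ 84.
Outer hash (tag): sum = 65+92+92+92+132 = 473; mod 256 = 217 → d9.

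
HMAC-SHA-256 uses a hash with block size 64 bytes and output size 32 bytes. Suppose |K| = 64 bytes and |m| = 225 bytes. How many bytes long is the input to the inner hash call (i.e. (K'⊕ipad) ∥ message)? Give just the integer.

Key is 64 ≤ 64 bytes, zero-padded: |K'| = 64.
Inner input = (K'⊕ipad) ∥ m → 64 + 225 = 289 bytes.

289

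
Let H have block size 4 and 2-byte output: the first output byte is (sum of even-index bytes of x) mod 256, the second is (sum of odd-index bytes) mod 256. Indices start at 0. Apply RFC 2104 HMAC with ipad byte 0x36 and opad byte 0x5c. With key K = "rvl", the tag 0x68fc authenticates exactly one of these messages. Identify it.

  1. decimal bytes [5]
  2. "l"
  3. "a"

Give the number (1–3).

2

Key "rvl" = 72 76 6c is 3 bytes ≤ B = 4; zero-pad to 4 bytes: K' = 72 76 6c 00.
K' ⊕ ipad = 44 40 5a 36; K' ⊕ opad = 2e 2a 30 5c.
m1: inner = H(44 40 5a 36 05) = a3 76; tag = H(2e 2a 30 5c a3 76) = 01fc
m2: inner = H(44 40 5a 36 6c) = 0a 76; tag = H(2e 2a 30 5c 0a 76) = 68fc ← matches
m3: inner = H(44 40 5a 36 61) = ff 76; tag = H(2e 2a 30 5c ff 76) = 5dfc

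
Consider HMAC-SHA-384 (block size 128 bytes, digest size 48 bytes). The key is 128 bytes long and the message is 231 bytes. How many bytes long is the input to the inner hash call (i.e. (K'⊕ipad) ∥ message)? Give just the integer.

Key is 128 ≤ 128 bytes, zero-padded: |K'| = 128.
Inner input = (K'⊕ipad) ∥ m → 128 + 231 = 359 bytes.

359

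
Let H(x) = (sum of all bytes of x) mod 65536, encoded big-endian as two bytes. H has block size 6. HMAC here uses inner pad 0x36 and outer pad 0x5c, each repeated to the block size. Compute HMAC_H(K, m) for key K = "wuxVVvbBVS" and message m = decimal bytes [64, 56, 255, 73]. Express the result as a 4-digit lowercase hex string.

Key "wuxVVvbBVS" = 77 75 78 56 56 76 62 42 56 53 is 10 bytes > B = 6, so hash it first: H(key) = 03 d3, then zero-pad to 6 bytes: K' = 03 d3 00 00 00 00.
K' ⊕ ipad = 35 e5 36 36 36 36.  K' ⊕ opad = 5f 8f 5c 5c 5c 5c.
Inner input = (K'⊕ipad) ∥ m = 35 e5 36 36 36 36 ∥ 40 38 ff 49.
Inner hash: sum = 53+229+54+54+54+54+64+56+255+73 = 946 → 03 b2.
Outer input = (K'⊕opad) ∥ inner = 5f 8f 5c 5c 5c 5c ∥ 03 b2.
Outer hash (tag): sum = 95+143+92+92+92+92+3+178 = 787 → 03 13.

0313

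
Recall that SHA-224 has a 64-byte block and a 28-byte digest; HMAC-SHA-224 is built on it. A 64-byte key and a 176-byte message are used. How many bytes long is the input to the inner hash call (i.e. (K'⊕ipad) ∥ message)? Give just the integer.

Key is 64 ≤ 64 bytes, zero-padded: |K'| = 64.
Inner input = (K'⊕ipad) ∥ m → 64 + 176 = 240 bytes.

240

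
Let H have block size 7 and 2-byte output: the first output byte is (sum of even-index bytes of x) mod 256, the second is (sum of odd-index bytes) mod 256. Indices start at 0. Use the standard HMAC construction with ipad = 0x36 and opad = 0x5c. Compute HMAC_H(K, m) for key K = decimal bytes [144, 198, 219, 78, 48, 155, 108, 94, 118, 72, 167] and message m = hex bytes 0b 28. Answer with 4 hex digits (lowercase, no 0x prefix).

Key decimal bytes [144, 198, 219, 78, 48, 155, 108, 94, 118, 72, 167] = 90 c6 db 4e 30 9b 6c 5e 76 48 a7 is 11 bytes > B = 7, so hash it first: H(key) = 24 55, then zero-pad to 7 bytes: K' = 24 55 00 00 00 00 00.
K' ⊕ ipad = 12 63 36 36 36 36 36.  K' ⊕ opad = 78 09 5c 5c 5c 5c 5c.
Inner input = (K'⊕ipad) ∥ m = 12 63 36 36 36 36 36 ∥ 0b 28.
Inner hash: even-index sum = 220 mod 256 = 220; odd-index sum = 218 mod 256 = 218 → dc da.
Outer input = (K'⊕opad) ∥ inner = 78 09 5c 5c 5c 5c 5c ∥ dc da.
Outer hash (tag): even-index sum = 614 mod 256 = 102; odd-index sum = 413 mod 256 = 157 → 66 9d.

669d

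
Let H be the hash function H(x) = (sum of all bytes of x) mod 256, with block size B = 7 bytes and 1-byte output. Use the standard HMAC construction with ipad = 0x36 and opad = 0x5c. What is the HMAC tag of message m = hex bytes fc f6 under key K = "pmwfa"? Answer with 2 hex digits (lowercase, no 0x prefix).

Key "pmwfa" = 70 6d 77 66 61 is 5 bytes ≤ B = 7; zero-pad to 7 bytes: K' = 70 6d 77 66 61 00 00.
K' ⊕ ipad = 46 5b 41 50 57 36 36.  K' ⊕ opad = 2c 31 2b 3a 3d 5c 5c.
Inner input = (K'⊕ipad) ∥ m = 46 5b 41 50 57 36 36 ∥ fc f6.
Inner hash: sum = 70+91+65+80+87+54+54+252+246 = 999; mod 256 = 231 → e7.
Outer input = (K'⊕opad) ∥ inner = 2c 31 2b 3a 3d 5c 5c ∥ e7.
Outer hash (tag): sum = 44+49+43+58+61+92+92+231 = 670; mod 256 = 158 → 9e.

9e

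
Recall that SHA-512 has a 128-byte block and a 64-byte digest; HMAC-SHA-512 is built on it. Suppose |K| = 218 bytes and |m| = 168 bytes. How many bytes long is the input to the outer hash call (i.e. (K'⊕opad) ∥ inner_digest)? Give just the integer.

Key is 218 > 128 bytes, so it is hashed to 64 bytes then zero-padded to 128: |K'| = 128.
Outer input = (K'⊕opad) ∥ H(inner) → 128 + 64 = 192 bytes.

192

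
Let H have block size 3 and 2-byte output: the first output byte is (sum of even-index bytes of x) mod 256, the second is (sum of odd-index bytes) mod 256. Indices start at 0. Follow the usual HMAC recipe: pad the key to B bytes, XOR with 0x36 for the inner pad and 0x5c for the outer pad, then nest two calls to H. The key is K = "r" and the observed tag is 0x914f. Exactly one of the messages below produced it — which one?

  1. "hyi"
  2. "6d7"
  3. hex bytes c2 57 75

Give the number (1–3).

1

Key "r" = 72 is 1 byte ≤ B = 3; zero-pad to 3 bytes: K' = 72 00 00.
K' ⊕ ipad = 44 36 36; K' ⊕ opad = 2e 5c 5c.
m1: inner = H(44 36 36 68 79 69) = f3 07; tag = H(2e 5c 5c f3 07) = 914f ← matches
m2: inner = H(44 36 36 36 64 37) = de a3; tag = H(2e 5c 5c de a3) = 2d3a
m3: inner = H(44 36 36 c2 57 75) = d1 6d; tag = H(2e 5c 5c d1 6d) = f72d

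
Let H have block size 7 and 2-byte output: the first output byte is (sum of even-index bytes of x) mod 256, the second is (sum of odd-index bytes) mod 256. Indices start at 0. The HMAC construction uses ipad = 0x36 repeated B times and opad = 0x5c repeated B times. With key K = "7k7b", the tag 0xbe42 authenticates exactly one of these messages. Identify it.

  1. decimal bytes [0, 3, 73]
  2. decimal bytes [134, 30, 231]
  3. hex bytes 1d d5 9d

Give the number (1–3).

1

Key "7k7b" = 37 6b 37 62 is 4 bytes ≤ B = 7; zero-pad to 7 bytes: K' = 37 6b 37 62 00 00 00.
K' ⊕ ipad = 01 5d 01 54 36 36 36; K' ⊕ opad = 6b 37 6b 3e 5c 5c 5c.
m1: inner = H(01 5d 01 54 36 36 36 00 03 49) = 71 30; tag = H(6b 37 6b 3e 5c 5c 5c 71 30) = be42 ← matches
m2: inner = H(01 5d 01 54 36 36 36 86 1e e7) = 8c 54; tag = H(6b 37 6b 3e 5c 5c 5c 8c 54) = e25d
m3: inner = H(01 5d 01 54 36 36 36 1d d5 9d) = 43 a1; tag = H(6b 37 6b 3e 5c 5c 5c 43 a1) = 2f14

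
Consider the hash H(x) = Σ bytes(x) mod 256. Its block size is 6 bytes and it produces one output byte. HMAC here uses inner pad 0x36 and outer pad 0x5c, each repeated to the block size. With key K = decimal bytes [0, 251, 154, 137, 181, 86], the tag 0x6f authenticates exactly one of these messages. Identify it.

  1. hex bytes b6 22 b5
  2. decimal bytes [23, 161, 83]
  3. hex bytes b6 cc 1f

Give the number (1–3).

Key decimal bytes [0, 251, 154, 137, 181, 86] = 00 fb 9a 89 b5 56 is exactly B = 6 bytes: K' = 00 fb 9a 89 b5 56.
K' ⊕ ipad = 36 cd ac bf 83 60; K' ⊕ opad = 5c a7 c6 d5 e9 0a.
m1: inner = H(36 cd ac bf 83 60 b6 22 b5) = de; tag = H(5c a7 c6 d5 e9 0a de) = 6f ← matches
m2: inner = H(36 cd ac bf 83 60 17 a1 53) = 5c; tag = H(5c a7 c6 d5 e9 0a 5c) = ed
m3: inner = H(36 cd ac bf 83 60 b6 cc 1f) = f2; tag = H(5c a7 c6 d5 e9 0a f2) = 83

1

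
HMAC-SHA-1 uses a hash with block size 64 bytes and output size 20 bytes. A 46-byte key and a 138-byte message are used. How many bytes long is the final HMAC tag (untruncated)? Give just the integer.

The tag is one SHA-1 digest: 20 bytes.

20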